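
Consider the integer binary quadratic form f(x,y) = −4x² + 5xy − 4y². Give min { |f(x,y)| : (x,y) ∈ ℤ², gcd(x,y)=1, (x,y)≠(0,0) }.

translate: b→3 (≡-5 mod 8), so (4,-5,4)→(4,3,3)
flip: (4,3,3)→(3,-3,4)
translate: b→3 (≡-3 mod 6), so (3,-3,4)→(3,3,4)
reduced (well bottom): (3,3,4) with a≤c, −a<b≤a
well minimum |f| = |-3| = 3 (negative-definite)

3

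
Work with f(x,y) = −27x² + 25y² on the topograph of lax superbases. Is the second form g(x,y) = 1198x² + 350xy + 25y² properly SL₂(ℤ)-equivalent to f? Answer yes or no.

D₁ = 2700, D₂ = 2700
river cycle of f (length 2): (25, 50, -2), (-2, 50, 25)
river cycle of g (length 2): (25, 50, -2), (-2, 50, 25)
cycles coincide ⇒ equivalent

yes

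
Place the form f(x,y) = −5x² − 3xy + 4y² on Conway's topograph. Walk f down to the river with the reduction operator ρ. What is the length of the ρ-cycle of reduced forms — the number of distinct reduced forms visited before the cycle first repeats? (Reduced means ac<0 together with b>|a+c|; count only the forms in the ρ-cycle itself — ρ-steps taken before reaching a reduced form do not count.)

D = 89, ⌊√D⌋ = 9
descent: ρ → (4,3,-5)  [lands on river]
river: ρ → (-5,7,2)
river: ρ → (2,9,-1)
river: ρ → (-1,9,2)
river: ρ → (2,7,-5)
river: ρ → (-5,3,4)
river: ρ → (4,5,-4)
river: ρ → (-4,3,5)
river: ρ → (5,7,-2)
river: ρ → (-2,9,1)
river: ρ → (1,9,-2)
river: ρ → (-2,7,5)
river: ρ → (5,3,-4)
river: ρ → (-4,5,4)
ρ-cycle length = 14 (tail of 1 descent step not counted)

14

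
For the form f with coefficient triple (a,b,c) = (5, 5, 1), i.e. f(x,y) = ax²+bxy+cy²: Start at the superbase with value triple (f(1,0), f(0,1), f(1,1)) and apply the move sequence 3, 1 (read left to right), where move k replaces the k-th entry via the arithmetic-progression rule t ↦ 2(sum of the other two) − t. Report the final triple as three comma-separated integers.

start (5,1,11) = (f(1,0),f(0,1),f(1,1))
replace slot 3: 2·(5+1) − 11 = 1 → (5,1,1)
replace slot 1: 2·(1+1) − 5 = -1 → (-1,1,1)

-1,1,1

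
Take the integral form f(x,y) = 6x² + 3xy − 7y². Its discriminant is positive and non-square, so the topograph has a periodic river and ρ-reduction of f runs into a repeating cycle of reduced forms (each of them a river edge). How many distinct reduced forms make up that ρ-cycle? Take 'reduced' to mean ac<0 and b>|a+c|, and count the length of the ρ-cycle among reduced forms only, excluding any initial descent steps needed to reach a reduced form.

D = 177, ⌊√D⌋ = 13
river: ρ → (-7,11,2)
river: ρ → (2,13,-1)
river: ρ → (-1,13,2)
river: ρ → (2,11,-7)
river: ρ → (-7,3,6)
river: ρ → (6,9,-4)
river: ρ → (-4,7,8)
river: ρ → (8,9,-3)
river: ρ → (-3,9,8)
river: ρ → (8,7,-4)
river: ρ → (-4,9,6)
river: ρ → (6,3,-7)
ρ-cycle length = 12 (tail of 0 descent steps not counted)

12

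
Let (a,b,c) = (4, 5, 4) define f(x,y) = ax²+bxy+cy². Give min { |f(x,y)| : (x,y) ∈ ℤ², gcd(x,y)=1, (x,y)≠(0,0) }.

translate: b→-3 (≡5 mod 8), so (4,5,4)→(4,-3,3)
flip: (4,-3,3)→(3,3,4)
reduced (well bottom): (3,3,4) with a≤c, −a<b≤a
well minimum = a = 3

3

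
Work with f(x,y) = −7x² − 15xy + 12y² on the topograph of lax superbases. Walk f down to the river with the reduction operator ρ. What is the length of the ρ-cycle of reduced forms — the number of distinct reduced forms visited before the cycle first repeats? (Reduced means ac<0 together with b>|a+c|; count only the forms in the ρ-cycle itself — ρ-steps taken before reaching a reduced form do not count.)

D = 561, ⌊√D⌋ = 23
descent: ρ → (12,15,-7)  [lands on river]
river: ρ → (-7,13,14)
river: ρ → (14,15,-6)
river: ρ → (-6,21,5)
river: ρ → (5,19,-10)
river: ρ → (-10,21,3)
river: ρ → (3,21,-10)
river: ρ → (-10,19,5)
river: ρ → (5,21,-6)
river: ρ → (-6,15,14)
river: ρ → (14,13,-7)
river: ρ → (-7,15,12)
river: ρ → (12,9,-10)
river: ρ → (-10,11,11)
river: ρ → (11,11,-10)
river: ρ → (-10,9,12)
ρ-cycle length = 16 (tail of 1 descent step not counted)

16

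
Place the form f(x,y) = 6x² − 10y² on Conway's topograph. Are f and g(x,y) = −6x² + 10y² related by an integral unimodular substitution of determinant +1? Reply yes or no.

D₁ = 240, D₂ = 240
river cycle of f (length 2): (6, 12, -4), (-4, 12, 6)
river cycle of g (length 2): (-6, 12, 4), (4, 12, -6)
cycles differ ⇒ inequivalent

no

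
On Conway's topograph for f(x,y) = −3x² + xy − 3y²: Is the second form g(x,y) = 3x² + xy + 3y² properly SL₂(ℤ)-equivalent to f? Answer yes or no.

D₁ = -35, D₂ = -35
f is negative-definite; reduce −f:
−f: flip: (3,-1,3)→(3,1,3)
−f: reduced (well bottom): (3,1,3) with a≤c, −a<b≤a
flip sign back: reduced form of f is (-3,-1,-3)
g: reduced (well bottom): (3,1,3) with a≤c, −a<b≤a
reduced forms (-3, -1, -3) vs (3, 1, 3) ⇒ inequivalent

no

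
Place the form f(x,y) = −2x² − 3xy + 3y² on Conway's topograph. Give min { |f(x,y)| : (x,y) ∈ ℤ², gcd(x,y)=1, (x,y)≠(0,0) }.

descent: ρ → (3,3,-2)  [lands on river]
river: ρ → (-2,5,1)
river: ρ → (1,5,-2)
river: ρ → (-2,3,3)
closes: descent 1, river 4
min |a| on river = 1

1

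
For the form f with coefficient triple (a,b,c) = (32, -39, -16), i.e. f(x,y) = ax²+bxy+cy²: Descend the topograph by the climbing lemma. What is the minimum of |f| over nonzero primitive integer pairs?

descent: ρ → (-16,39,32)  [lands on river]
river: ρ → (32,25,-23)
river: ρ → (-23,21,34)
river: ρ → (34,47,-10)
river: ρ → (-10,53,19)
river: ρ → (19,23,-40)
river: ρ → (-40,57,2)
river: ρ → (2,59,-11)
river: ρ → (-11,51,22)
river: ρ → (22,37,-25)
river: ρ → (-25,13,34)
river: ρ → (34,55,-4)
river: ρ → (-4,57,20)
river: ρ → (20,23,-38)
river: ρ → (-38,53,5)
river: ρ → (5,57,-16)
closes: descent 1, river 16
min |a| on river = 2

2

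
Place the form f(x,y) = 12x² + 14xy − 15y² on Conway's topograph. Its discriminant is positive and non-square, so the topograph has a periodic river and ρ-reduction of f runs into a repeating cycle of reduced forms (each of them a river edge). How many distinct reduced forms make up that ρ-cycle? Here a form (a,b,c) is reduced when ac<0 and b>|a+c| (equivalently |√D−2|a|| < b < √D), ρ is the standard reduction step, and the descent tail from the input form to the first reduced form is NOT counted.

D = 916, ⌊√D⌋ = 30
river: ρ → (-15,16,11)
river: ρ → (11,28,-3)
river: ρ → (-3,26,20)
river: ρ → (20,14,-9)
river: ρ → (-9,22,12)
river: ρ → (12,26,-5)
river: ρ → (-5,24,17)
river: ρ → (17,10,-12)
river: ρ → (-12,14,15)
river: ρ → (15,16,-11)
river: ρ → (-11,28,3)
river: ρ → (3,26,-20)
river: ρ → (-20,14,9)
river: ρ → (9,22,-12)
river: ρ → (-12,26,5)
river: ρ → (5,24,-17)
river: ρ → (-17,10,12)
river: ρ → (12,14,-15)
ρ-cycle length = 18 (tail of 0 descent steps not counted)

18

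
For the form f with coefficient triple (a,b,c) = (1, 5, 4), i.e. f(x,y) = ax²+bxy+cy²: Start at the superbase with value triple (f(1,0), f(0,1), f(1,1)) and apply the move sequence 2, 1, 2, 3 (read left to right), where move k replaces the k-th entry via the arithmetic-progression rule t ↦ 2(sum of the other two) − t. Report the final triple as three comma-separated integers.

start (1,4,10) = (f(1,0),f(0,1),f(1,1))
replace slot 2: 2·(1+10) − 4 = 18 → (1,18,10)
replace slot 1: 2·(18+10) − 1 = 55 → (55,18,10)
replace slot 2: 2·(55+10) − 18 = 112 → (55,112,10)
replace slot 3: 2·(55+112) − 10 = 324 → (55,112,324)

55,112,324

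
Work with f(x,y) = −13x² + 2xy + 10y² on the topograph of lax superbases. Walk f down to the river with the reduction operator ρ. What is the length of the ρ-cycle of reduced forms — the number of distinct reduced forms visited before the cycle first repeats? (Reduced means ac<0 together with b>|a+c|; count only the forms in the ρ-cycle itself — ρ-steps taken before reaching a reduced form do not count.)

D = 524, ⌊√D⌋ = 22
descent: ρ → (10,18,-5)  [lands on river]
river: ρ → (-5,22,2)
river: ρ → (2,22,-5)
river: ρ → (-5,18,10)
river: ρ → (10,22,-1)
river: ρ → (-1,22,10)
ρ-cycle length = 6 (tail of 1 descent step not counted)

6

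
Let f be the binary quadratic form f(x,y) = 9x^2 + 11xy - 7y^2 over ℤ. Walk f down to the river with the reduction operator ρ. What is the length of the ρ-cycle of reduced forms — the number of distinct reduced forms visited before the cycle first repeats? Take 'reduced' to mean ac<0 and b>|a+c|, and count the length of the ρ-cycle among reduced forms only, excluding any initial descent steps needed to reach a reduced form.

D = 373, ⌊√D⌋ = 19
river: ρ → (-7,17,3)
river: ρ → (3,19,-1)
river: ρ → (-1,19,3)
river: ρ → (3,17,-7)
river: ρ → (-7,11,9)
river: ρ → (9,7,-9)
river: ρ → (-9,11,7)
river: ρ → (7,17,-3)
river: ρ → (-3,19,1)
river: ρ → (1,19,-3)
river: ρ → (-3,17,7)
river: ρ → (7,11,-9)
river: ρ → (-9,7,9)
river: ρ → (9,11,-7)
ρ-cycle length = 14 (tail of 0 descent steps not counted)

14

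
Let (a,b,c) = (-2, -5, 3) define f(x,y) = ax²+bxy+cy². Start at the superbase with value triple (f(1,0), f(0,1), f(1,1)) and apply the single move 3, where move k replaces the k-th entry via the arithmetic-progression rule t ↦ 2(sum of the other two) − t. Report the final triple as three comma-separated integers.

start (-2,3,-4) = (f(1,0),f(0,1),f(1,1))
replace slot 3: 2·((-2)+3) − (-4) = 6 → (-2,3,6)

-2,3,6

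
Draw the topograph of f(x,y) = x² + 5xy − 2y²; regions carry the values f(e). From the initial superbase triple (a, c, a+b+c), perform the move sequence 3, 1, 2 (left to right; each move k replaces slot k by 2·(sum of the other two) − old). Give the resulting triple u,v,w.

start (1,-2,4) = (f(1,0),f(0,1),f(1,1))
replace slot 3: 2·(1+(-2)) − 4 = -6 → (1,-2,-6)
replace slot 1: 2·((-2)+(-6)) − 1 = -17 → (-17,-2,-6)
replace slot 2: 2·((-17)+(-6)) − (-2) = -44 → (-17,-44,-6)

-17,-44,-6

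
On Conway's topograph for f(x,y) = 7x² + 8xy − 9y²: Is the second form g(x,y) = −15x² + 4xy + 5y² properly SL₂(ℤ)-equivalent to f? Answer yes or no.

D₁ = 316, D₂ = 316
river cycle of f (length 6): (-9, 10, 6), (6, 14, -5), (-5, 16, 3), (3, 14, -10), (-10, 6, 7), (7, 8, -9)
river cycle of g (length 6): (5, 16, -3), (-3, 14, 10), (10, 6, -7), (-7, 8, 9), (9, 10, -6), (-6, 14, 5)
cycles differ ⇒ inequivalent

no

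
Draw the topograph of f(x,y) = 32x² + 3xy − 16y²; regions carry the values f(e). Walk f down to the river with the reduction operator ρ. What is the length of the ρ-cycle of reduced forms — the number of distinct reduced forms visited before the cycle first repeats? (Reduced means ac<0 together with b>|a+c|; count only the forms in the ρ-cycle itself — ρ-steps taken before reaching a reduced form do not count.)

D = 2057, ⌊√D⌋ = 45
descent: ρ → (-16,29,19)  [lands on river]
river: ρ → (19,9,-26)
river: ρ → (-26,43,2)
river: ρ → (2,45,-4)
river: ρ → (-4,43,13)
river: ρ → (13,35,-16)
ρ-cycle length = 6 (tail of 1 descent step not counted)

6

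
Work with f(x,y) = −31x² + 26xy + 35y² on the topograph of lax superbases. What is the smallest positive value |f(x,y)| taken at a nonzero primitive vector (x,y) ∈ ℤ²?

river: ρ → (35,44,-22)
river: ρ → (-22,44,35)
river: ρ → (35,26,-31)
river: ρ → (-31,36,30)
river: ρ → (30,24,-37)
river: ρ → (-37,50,17)
river: ρ → (17,52,-34)
river: ρ → (-34,16,35)
river: ρ → (35,54,-15)
river: ρ → (-15,66,11)
river: ρ → (11,66,-15)
river: ρ → (-15,54,35)
river: ρ → (35,16,-34)
river: ρ → (-34,52,17)
river: ρ → (17,50,-37)
river: ρ → (-37,24,30)
river: ρ → (30,36,-31)
river: ρ → (-31,26,35)
closes: descent 0, river 18
min |a| on river = 11

11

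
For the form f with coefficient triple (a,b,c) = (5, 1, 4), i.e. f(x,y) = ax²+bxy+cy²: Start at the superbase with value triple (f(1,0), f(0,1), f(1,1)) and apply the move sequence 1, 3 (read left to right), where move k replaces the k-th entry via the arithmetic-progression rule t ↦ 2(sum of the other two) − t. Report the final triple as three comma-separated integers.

start (5,4,10) = (f(1,0),f(0,1),f(1,1))
replace slot 1: 2·(4+10) − 5 = 23 → (23,4,10)
replace slot 3: 2·(23+4) − 10 = 44 → (23,4,44)

23,4,44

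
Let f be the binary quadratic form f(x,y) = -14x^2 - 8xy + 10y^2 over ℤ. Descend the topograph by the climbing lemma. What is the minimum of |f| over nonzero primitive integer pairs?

descent: ρ → (10,8,-14)  [lands on river]
river: ρ → (-14,20,4)
river: ρ → (4,20,-14)
river: ρ → (-14,8,10)
river: ρ → (10,12,-12)
river: ρ → (-12,12,10)
closes: descent 1, river 6
min |a| on river = 4

4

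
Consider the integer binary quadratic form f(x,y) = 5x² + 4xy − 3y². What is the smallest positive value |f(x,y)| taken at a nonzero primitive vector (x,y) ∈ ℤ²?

river: ρ → (-3,8,1)
river: ρ → (1,8,-3)
river: ρ → (-3,4,5)
river: ρ → (5,6,-2)
river: ρ → (-2,6,5)
river: ρ → (5,4,-3)
closes: descent 0, river 6
min |a| on river = 1

1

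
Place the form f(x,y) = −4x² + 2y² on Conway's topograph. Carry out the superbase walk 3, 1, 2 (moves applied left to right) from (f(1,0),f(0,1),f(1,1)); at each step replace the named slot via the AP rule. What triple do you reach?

start (-4,2,-2) = (f(1,0),f(0,1),f(1,1))
replace slot 3: 2·((-4)+2) − (-2) = -2 → (-4,2,-2)
replace slot 1: 2·(2+(-2)) − (-4) = 4 → (4,2,-2)
replace slot 2: 2·(4+(-2)) − 2 = 2 → (4,2,-2)

4,2,-2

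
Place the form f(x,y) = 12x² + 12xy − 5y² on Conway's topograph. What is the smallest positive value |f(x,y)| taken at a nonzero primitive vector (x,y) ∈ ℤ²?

river: ρ → (-5,18,3)
river: ρ → (3,18,-5)
river: ρ → (-5,12,12)
river: ρ → (12,12,-5)
closes: descent 0, river 4
min |a| on river = 3

3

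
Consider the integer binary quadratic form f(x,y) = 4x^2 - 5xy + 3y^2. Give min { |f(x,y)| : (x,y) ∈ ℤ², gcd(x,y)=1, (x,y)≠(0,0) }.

translate: b→3 (≡-5 mod 8), so (4,-5,3)→(4,3,2)
flip: (4,3,2)→(2,-3,4)
translate: b→1 (≡-3 mod 4), so (2,-3,4)→(2,1,3)
reduced (well bottom): (2,1,3) with a≤c, −a<b≤a
well minimum = a = 2

2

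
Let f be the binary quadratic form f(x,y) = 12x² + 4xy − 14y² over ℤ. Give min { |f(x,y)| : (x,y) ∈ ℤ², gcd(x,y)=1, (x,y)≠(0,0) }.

river: ρ → (-14,24,2)
river: ρ → (2,24,-14)
river: ρ → (-14,4,12)
river: ρ → (12,20,-6)
river: ρ → (-6,16,18)
river: ρ → (18,20,-4)
river: ρ → (-4,20,18)
river: ρ → (18,16,-6)
river: ρ → (-6,20,12)
river: ρ → (12,4,-14)
closes: descent 0, river 10
min |a| on river = 2

2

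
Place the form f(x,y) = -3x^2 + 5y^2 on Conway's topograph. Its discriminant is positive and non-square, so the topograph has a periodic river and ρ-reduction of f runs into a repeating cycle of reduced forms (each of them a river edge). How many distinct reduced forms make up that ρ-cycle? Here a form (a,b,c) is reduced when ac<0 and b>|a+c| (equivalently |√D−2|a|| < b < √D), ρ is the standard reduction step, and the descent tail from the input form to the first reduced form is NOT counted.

D = 60, ⌊√D⌋ = 7
descent: ρ → (5,0,-3)
descent: ρ → (-3,6,2)  [lands on river]
river: ρ → (2,6,-3)
ρ-cycle length = 2 (tail of 2 descent steps not counted)

2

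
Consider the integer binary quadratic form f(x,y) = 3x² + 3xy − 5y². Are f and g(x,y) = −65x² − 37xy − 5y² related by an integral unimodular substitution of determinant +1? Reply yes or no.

D₁ = 69, D₂ = 69
river cycle of f (length 4): (-5, 7, 1), (1, 7, -5), (-5, 3, 3), (3, 3, -5)
river cycle of g (length 4): (-5, 7, 1), (1, 7, -5), (-5, 3, 3), (3, 3, -5)
cycles coincide ⇒ equivalent

yes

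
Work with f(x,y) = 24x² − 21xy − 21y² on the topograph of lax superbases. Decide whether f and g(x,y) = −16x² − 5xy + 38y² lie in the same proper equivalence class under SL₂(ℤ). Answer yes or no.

D₁ = 2457, D₂ = 2457
river cycle of f (length 8): (-21, 21, 24), (24, 27, -18), (-18, 45, 6), (6, 39, -39), (-39, 39, 6), (6, 45, -18), (-18, 27, 24), (24, 21, -21)
river cycle of g (length 22): (-16, 27, 27), (27, 27, -16), (-16, 37, 17), (17, 31, -22), (-22, 13, 26), (26, 39, -9), (-9, 33, 38), (38, 43, -4), (-4, 45, 27), (27, 9, -22), … (12 more)
cycles differ ⇒ inequivalent

no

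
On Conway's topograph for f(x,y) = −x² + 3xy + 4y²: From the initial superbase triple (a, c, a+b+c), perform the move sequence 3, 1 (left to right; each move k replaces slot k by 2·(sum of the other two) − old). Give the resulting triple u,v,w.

start (-1,4,6) = (f(1,0),f(0,1),f(1,1))
replace slot 3: 2·((-1)+4) − 6 = 0 → (-1,4,0)
replace slot 1: 2·(4+0) − (-1) = 9 → (9,4,0)

9,4,0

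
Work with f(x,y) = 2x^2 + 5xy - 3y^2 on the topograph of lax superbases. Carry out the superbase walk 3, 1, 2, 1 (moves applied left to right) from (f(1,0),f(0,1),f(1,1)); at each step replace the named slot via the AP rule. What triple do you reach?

start (2,-3,4) = (f(1,0),f(0,1),f(1,1))
replace slot 3: 2·(2+(-3)) − 4 = -6 → (2,-3,-6)
replace slot 1: 2·((-3)+(-6)) − 2 = -20 → (-20,-3,-6)
replace slot 2: 2·((-20)+(-6)) − (-3) = -49 → (-20,-49,-6)
replace slot 1: 2·((-49)+(-6)) − (-20) = -90 → (-90,-49,-6)

-90,-49,-6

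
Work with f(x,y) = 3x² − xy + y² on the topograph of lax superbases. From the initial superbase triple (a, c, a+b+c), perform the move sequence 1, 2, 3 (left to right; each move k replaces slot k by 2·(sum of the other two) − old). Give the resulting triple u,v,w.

start (3,1,3) = (f(1,0),f(0,1),f(1,1))
replace slot 1: 2·(1+3) − 3 = 5 → (5,1,3)
replace slot 2: 2·(5+3) − 1 = 15 → (5,15,3)
replace slot 3: 2·(5+15) − 3 = 37 → (5,15,37)

5,15,37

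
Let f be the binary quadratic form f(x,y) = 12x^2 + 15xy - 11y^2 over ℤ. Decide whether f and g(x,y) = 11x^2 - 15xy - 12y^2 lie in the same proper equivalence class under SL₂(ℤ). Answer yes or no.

D₁ = 753, D₂ = 753
river cycle of f (length 24): (-11, 7, 16), (16, 25, -2), (-2, 27, 3), (3, 27, -2), (-2, 25, 16), (16, 7, -11), (-11, 15, 12), (12, 9, -14), (-14, 19, 7), (7, 23, -8), … (14 more)
river cycle of g (length 24): (-12, 15, 11), (11, 7, -16), (-16, 25, 2), (2, 27, -3), (-3, 27, 2), (2, 25, -16), (-16, 7, 11), (11, 15, -12), (-12, 9, 14), (14, 19, -7), … (14 more)
cycles differ ⇒ inequivalent

no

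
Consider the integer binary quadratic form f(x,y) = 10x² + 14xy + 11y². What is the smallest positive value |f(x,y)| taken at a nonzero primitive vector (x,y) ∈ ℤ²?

translate: b→-6 (≡14 mod 20), so (10,14,11)→(10,-6,7)
flip: (10,-6,7)→(7,6,10)
reduced (well bottom): (7,6,10) with a≤c, −a<b≤a
well minimum = a = 7

7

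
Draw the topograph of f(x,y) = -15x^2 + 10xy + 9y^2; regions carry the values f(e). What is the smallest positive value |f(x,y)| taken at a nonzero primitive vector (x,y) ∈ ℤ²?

river: ρ → (9,8,-16)
river: ρ → (-16,24,1)
river: ρ → (1,24,-16)
river: ρ → (-16,8,9)
river: ρ → (9,10,-15)
river: ρ → (-15,20,4)
river: ρ → (4,20,-15)
river: ρ → (-15,10,9)
closes: descent 0, river 8
min |a| on river = 1

1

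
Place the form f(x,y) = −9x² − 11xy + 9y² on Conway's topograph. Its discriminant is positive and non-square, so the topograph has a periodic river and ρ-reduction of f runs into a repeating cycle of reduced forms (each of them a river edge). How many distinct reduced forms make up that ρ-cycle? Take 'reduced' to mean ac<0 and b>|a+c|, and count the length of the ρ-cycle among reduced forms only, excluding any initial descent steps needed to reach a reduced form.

D = 445, ⌊√D⌋ = 21
descent: ρ → (9,11,-9)  [lands on river]
river: ρ → (-9,7,11)
river: ρ → (11,15,-5)
river: ρ → (-5,15,11)
river: ρ → (11,7,-9)
river: ρ → (-9,11,9)
river: ρ → (9,7,-11)
river: ρ → (-11,15,5)
river: ρ → (5,15,-11)
river: ρ → (-11,7,9)
ρ-cycle length = 10 (tail of 1 descent step not counted)

10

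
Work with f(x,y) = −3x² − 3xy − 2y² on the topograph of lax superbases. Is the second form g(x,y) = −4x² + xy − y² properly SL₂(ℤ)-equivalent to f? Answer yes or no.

D₁ = -15, D₂ = -15
f is negative-definite; reduce −f:
−f: flip: (3,3,2)→(2,-3,3)
−f: translate: b→1 (≡-3 mod 4), so (2,-3,3)→(2,1,2)
−f: reduced (well bottom): (2,1,2) with a≤c, −a<b≤a
flip sign back: reduced form of f is (-2,-1,-2)
g is negative-definite; reduce −g:
−g: flip: (4,-1,1)→(1,1,4)
−g: reduced (well bottom): (1,1,4) with a≤c, −a<b≤a
flip sign back: reduced form of g is (-1,-1,-4)
reduced forms (-2, -1, -2) vs (-1, -1, -4) ⇒ inequivalent

no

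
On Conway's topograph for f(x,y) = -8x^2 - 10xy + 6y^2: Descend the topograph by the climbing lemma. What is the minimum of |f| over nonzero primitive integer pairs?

descent: ρ → (6,10,-8)  [lands on river]
river: ρ → (-8,6,8)
river: ρ → (8,10,-6)
river: ρ → (-6,14,4)
river: ρ → (4,10,-12)
river: ρ → (-12,14,2)
river: ρ → (2,14,-12)
river: ρ → (-12,10,4)
river: ρ → (4,14,-6)
river: ρ → (-6,10,8)
river: ρ → (8,6,-8)
river: ρ → (-8,10,6)
river: ρ → (6,14,-4)
river: ρ → (-4,10,12)
river: ρ → (12,14,-2)
river: ρ → (-2,14,12)
river: ρ → (12,10,-4)
river: ρ → (-4,14,6)
closes: descent 1, river 18
min |a| on river = 2

2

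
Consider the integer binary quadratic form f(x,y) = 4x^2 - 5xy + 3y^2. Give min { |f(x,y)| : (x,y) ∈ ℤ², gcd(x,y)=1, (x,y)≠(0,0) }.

translate: b→3 (≡-5 mod 8), so (4,-5,3)→(4,3,2)
flip: (4,3,2)→(2,-3,4)
translate: b→1 (≡-3 mod 4), so (2,-3,4)→(2,1,3)
reduced (well bottom): (2,1,3) with a≤c, −a<b≤a
well minimum = a = 2

2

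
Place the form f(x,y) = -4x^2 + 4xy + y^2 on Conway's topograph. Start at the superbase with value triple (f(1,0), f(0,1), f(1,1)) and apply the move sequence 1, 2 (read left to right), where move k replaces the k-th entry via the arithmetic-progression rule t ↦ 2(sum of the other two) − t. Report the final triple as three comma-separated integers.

start (-4,1,1) = (f(1,0),f(0,1),f(1,1))
replace slot 1: 2·(1+1) − (-4) = 8 → (8,1,1)
replace slot 2: 2·(8+1) − 1 = 17 → (8,17,1)

8,17,1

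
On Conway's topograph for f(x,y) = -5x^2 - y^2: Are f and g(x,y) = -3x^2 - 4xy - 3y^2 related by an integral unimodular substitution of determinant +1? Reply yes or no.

D₁ = -20, D₂ = -20
f is negative-definite; reduce −f:
−f: flip: (5,0,1)→(1,0,5)
−f: reduced (well bottom): (1,0,5) with a≤c, −a<b≤a
flip sign back: reduced form of f is (-1,0,-5)
g is negative-definite; reduce −g:
−g: translate: b→-2 (≡4 mod 6), so (3,4,3)→(3,-2,2)
−g: flip: (3,-2,2)→(2,2,3)
−g: reduced (well bottom): (2,2,3) with a≤c, −a<b≤a
flip sign back: reduced form of g is (-2,-2,-3)
reduced forms (-1, 0, -5) vs (-2, -2, -3) ⇒ inequivalent

no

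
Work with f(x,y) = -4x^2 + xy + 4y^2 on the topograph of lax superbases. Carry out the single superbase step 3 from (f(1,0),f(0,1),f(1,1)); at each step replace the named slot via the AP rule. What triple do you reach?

start (-4,4,1) = (f(1,0),f(0,1),f(1,1))
replace slot 3: 2·((-4)+4) − 1 = -1 → (-4,4,-1)

-4,4,-1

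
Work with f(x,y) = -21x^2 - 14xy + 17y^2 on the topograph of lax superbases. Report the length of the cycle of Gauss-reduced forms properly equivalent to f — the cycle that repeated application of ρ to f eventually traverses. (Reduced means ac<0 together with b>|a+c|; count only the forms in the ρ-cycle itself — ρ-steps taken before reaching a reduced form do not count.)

D = 1624, ⌊√D⌋ = 40
descent: ρ → (17,14,-21)  [lands on river]
river: ρ → (-21,28,10)
river: ρ → (10,32,-15)
river: ρ → (-15,28,14)
river: ρ → (14,28,-15)
river: ρ → (-15,32,10)
river: ρ → (10,28,-21)
river: ρ → (-21,14,17)
river: ρ → (17,20,-18)
river: ρ → (-18,16,19)
river: ρ → (19,22,-15)
river: ρ → (-15,38,3)
river: ρ → (3,40,-2)
river: ρ → (-2,40,3)
river: ρ → (3,38,-15)
river: ρ → (-15,22,19)
river: ρ → (19,16,-18)
river: ρ → (-18,20,17)
ρ-cycle length = 18 (tail of 1 descent step not counted)

18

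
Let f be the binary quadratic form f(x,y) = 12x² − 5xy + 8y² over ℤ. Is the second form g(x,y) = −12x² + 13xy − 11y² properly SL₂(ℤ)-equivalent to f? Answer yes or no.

D₁ = -359, D₂ = -359
f: flip: (12,-5,8)→(8,5,12)
f: reduced (well bottom): (8,5,12) with a≤c, −a<b≤a
g is negative-definite; reduce −g:
−g: translate: b→11 (≡-13 mod 24), so (12,-13,11)→(12,11,10)
−g: flip: (12,11,10)→(10,-11,12)
−g: translate: b→9 (≡-11 mod 20), so (10,-11,12)→(10,9,11)
−g: reduced (well bottom): (10,9,11) with a≤c, −a<b≤a
flip sign back: reduced form of g is (-10,-9,-11)
reduced forms (8, 5, 12) vs (-10, -9, -11) ⇒ inequivalent

no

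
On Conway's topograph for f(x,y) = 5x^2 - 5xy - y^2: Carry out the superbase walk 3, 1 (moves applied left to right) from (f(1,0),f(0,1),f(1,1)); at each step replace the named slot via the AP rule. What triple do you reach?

start (5,-1,-1) = (f(1,0),f(0,1),f(1,1))
replace slot 3: 2·(5+(-1)) − (-1) = 9 → (5,-1,9)
replace slot 1: 2·((-1)+9) − 5 = 11 → (11,-1,9)

11,-1,9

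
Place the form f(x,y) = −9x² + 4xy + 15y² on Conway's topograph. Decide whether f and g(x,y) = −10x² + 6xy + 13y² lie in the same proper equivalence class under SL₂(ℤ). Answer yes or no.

D₁ = 556, D₂ = 556
river cycle of f (length 18): (-9, 22, 2), (2, 22, -9), (-9, 14, 10), (10, 6, -13), (-13, 20, 3), (3, 22, -6), (-6, 14, 15), (15, 16, -5), (-5, 14, 18), (18, 22, -1), … (8 more)
river cycle of g (length 18): (13, 20, -3), (-3, 22, 6), (6, 14, -15), (-15, 16, 5), (5, 14, -18), (-18, 22, 1), (1, 22, -18), (-18, 14, 5), (5, 16, -15), (-15, 14, 6), … (8 more)
cycles differ ⇒ inequivalent

no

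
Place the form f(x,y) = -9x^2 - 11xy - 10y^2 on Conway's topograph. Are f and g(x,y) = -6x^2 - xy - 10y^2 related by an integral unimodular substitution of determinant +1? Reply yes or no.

D₁ = -239, D₂ = -239
f is negative-definite; reduce −f:
−f: translate: b→-7 (≡11 mod 18), so (9,11,10)→(9,-7,8)
−f: flip: (9,-7,8)→(8,7,9)
−f: reduced (well bottom): (8,7,9) with a≤c, −a<b≤a
flip sign back: reduced form of f is (-8,-7,-9)
g is negative-definite; reduce −g:
−g: reduced (well bottom): (6,1,10) with a≤c, −a<b≤a
flip sign back: reduced form of g is (-6,-1,-10)
reduced forms (-8, -7, -9) vs (-6, -1, -10) ⇒ inequivalent

no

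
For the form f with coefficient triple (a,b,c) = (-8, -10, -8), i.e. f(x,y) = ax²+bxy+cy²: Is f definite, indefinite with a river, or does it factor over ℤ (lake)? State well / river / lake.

D = b²−4ac = (-10)² − 4·(-8)·(-8) = -156
D < 0 ⇒ definite ⇒ every region one sign ⇒ single well

well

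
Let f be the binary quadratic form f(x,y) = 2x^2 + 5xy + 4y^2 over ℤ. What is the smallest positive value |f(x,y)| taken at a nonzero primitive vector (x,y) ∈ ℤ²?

translate: b→1 (≡5 mod 4), so (2,5,4)→(2,1,1)
flip: (2,1,1)→(1,-1,2)
translate: b→1 (≡-1 mod 2), so (1,-1,2)→(1,1,2)
reduced (well bottom): (1,1,2) with a≤c, −a<b≤a
well minimum = a = 1

1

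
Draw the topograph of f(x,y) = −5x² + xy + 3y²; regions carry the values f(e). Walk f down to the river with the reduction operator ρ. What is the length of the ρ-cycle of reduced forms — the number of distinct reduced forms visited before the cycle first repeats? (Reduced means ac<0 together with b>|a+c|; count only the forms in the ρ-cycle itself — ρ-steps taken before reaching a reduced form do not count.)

D = 61, ⌊√D⌋ = 7
descent: ρ → (3,5,-3)  [lands on river]
river: ρ → (-3,7,1)
river: ρ → (1,7,-3)
river: ρ → (-3,5,3)
river: ρ → (3,7,-1)
river: ρ → (-1,7,3)
ρ-cycle length = 6 (tail of 1 descent step not counted)

6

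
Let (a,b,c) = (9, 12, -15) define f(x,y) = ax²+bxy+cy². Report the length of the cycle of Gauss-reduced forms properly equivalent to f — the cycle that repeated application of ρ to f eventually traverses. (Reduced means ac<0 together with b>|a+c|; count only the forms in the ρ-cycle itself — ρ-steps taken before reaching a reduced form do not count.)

D = 684, ⌊√D⌋ = 26
river: ρ → (-15,18,6)
river: ρ → (6,18,-15)
river: ρ → (-15,12,9)
river: ρ → (9,24,-3)
river: ρ → (-3,24,9)
river: ρ → (9,12,-15)
ρ-cycle length = 6 (tail of 0 descent steps not counted)

6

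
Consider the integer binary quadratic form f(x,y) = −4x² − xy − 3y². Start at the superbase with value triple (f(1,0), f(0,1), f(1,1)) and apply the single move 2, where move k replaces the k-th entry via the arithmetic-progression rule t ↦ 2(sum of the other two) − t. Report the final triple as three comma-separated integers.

start (-4,-3,-8) = (f(1,0),f(0,1),f(1,1))
replace slot 2: 2·((-4)+(-8)) − (-3) = -21 → (-4,-21,-8)

-4,-21,-8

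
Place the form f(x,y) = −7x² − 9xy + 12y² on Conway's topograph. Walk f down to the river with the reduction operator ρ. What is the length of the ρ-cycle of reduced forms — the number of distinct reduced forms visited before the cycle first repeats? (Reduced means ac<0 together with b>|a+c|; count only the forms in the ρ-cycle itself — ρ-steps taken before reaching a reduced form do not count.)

D = 417, ⌊√D⌋ = 20
descent: ρ → (12,9,-7)  [lands on river]
river: ρ → (-7,19,2)
river: ρ → (2,17,-16)
river: ρ → (-16,15,3)
river: ρ → (3,15,-16)
river: ρ → (-16,17,2)
river: ρ → (2,19,-7)
river: ρ → (-7,9,12)
river: ρ → (12,15,-4)
river: ρ → (-4,17,8)
river: ρ → (8,15,-6)
river: ρ → (-6,9,14)
river: ρ → (14,19,-1)
river: ρ → (-1,19,14)
river: ρ → (14,9,-6)
river: ρ → (-6,15,8)
river: ρ → (8,17,-4)
river: ρ → (-4,15,12)
ρ-cycle length = 18 (tail of 1 descent step not counted)

18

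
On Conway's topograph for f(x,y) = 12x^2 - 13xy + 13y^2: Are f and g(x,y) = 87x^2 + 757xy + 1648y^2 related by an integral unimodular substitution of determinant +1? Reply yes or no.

D₁ = -455, D₂ = -455
f: translate: b→11 (≡-13 mod 24), so (12,-13,13)→(12,11,12)
f: reduced (well bottom): (12,11,12) with a≤c, −a<b≤a
g: translate: b→61 (≡757 mod 174), so (87,757,1648)→(87,61,12)
g: flip: (87,61,12)→(12,-61,87)
g: translate: b→11 (≡-61 mod 24), so (12,-61,87)→(12,11,12)
g: reduced (well bottom): (12,11,12) with a≤c, −a<b≤a
reduced forms (12, 11, 12) vs (12, 11, 12) ⇒ equivalent

yes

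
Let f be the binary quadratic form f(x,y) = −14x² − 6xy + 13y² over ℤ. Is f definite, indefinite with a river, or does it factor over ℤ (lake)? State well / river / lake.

D = b²−4ac = (-6)² − 4·(-14)·13 = 764
D > 0 non-square ⇒ indefinite ⇒ periodic river

river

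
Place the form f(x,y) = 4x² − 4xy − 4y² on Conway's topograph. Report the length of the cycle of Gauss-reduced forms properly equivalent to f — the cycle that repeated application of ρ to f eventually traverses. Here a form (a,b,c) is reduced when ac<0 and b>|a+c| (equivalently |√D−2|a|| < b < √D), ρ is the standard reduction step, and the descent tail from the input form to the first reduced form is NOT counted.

D = 80, ⌊√D⌋ = 8
descent: ρ → (-4,4,4)  [lands on river]
river: ρ → (4,4,-4)
ρ-cycle length = 2 (tail of 1 descent step not counted)

2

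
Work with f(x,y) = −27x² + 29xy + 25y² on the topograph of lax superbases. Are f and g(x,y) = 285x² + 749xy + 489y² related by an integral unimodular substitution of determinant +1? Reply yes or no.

D₁ = 3541, D₂ = 3541
river cycle of f (length 50): (25, 21, -31), (-31, 41, 15), (15, 49, -19), (-19, 27, 37), (37, 47, -9), (-9, 43, 47), (47, 51, -5), (-5, 59, 3), (3, 55, -43), (-43, 31, 15), … (40 more)
river cycle of g (length 50): (25, 21, -31), (-31, 41, 15), (15, 49, -19), (-19, 27, 37), (37, 47, -9), (-9, 43, 47), (47, 51, -5), (-5, 59, 3), (3, 55, -43), (-43, 31, 15), … (40 more)
cycles coincide ⇒ equivalent

yes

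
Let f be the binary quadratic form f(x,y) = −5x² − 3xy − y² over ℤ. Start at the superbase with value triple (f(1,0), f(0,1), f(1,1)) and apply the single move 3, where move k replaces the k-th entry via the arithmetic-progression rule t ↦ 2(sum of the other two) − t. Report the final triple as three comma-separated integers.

start (-5,-1,-9) = (f(1,0),f(0,1),f(1,1))
replace slot 3: 2·((-5)+(-1)) − (-9) = -3 → (-5,-1,-3)

-5,-1,-3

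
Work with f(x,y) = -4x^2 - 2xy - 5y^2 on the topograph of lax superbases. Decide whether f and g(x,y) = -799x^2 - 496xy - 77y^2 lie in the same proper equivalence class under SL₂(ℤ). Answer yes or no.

D₁ = -76, D₂ = -76
f is negative-definite; reduce −f:
−f: reduced (well bottom): (4,2,5) with a≤c, −a<b≤a
flip sign back: reduced form of f is (-4,-2,-5)
g is negative-definite; reduce −g:
−g: flip: (799,496,77)→(77,-496,799)
−g: translate: b→-34 (≡-496 mod 154), so (77,-496,799)→(77,-34,4)
−g: flip: (77,-34,4)→(4,34,77)
−g: translate: b→2 (≡34 mod 8), so (4,34,77)→(4,2,5)
−g: reduced (well bottom): (4,2,5) with a≤c, −a<b≤a
flip sign back: reduced form of g is (-4,-2,-5)
reduced forms (-4, -2, -5) vs (-4, -2, -5) ⇒ equivalent

yes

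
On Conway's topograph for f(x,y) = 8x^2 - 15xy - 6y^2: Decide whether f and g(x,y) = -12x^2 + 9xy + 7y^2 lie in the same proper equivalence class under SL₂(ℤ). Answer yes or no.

D₁ = 417, D₂ = 417
river cycle of f (length 18): (-6, 15, 8), (8, 17, -4), (-4, 15, 12), (12, 9, -7), (-7, 19, 2), (2, 17, -16), (-16, 15, 3), (3, 15, -16), (-16, 17, 2), (2, 19, -7), … (8 more)
river cycle of g (length 18): (7, 19, -2), (-2, 17, 16), (16, 15, -3), (-3, 15, 16), (16, 17, -2), (-2, 19, 7), (7, 9, -12), (-12, 15, 4), (4, 17, -8), (-8, 15, 6), … (8 more)
cycles differ ⇒ inequivalent

no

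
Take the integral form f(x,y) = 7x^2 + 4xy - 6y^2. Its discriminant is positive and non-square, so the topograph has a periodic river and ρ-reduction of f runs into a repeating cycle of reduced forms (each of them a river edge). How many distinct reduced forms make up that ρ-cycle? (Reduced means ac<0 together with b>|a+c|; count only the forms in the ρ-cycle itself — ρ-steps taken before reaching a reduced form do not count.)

D = 184, ⌊√D⌋ = 13
river: ρ → (-6,8,5)
river: ρ → (5,12,-2)
river: ρ → (-2,12,5)
river: ρ → (5,8,-6)
river: ρ → (-6,4,7)
river: ρ → (7,10,-3)
river: ρ → (-3,8,10)
river: ρ → (10,12,-1)
river: ρ → (-1,12,10)
river: ρ → (10,8,-3)
river: ρ → (-3,10,7)
river: ρ → (7,4,-6)
ρ-cycle length = 12 (tail of 0 descent steps not counted)

12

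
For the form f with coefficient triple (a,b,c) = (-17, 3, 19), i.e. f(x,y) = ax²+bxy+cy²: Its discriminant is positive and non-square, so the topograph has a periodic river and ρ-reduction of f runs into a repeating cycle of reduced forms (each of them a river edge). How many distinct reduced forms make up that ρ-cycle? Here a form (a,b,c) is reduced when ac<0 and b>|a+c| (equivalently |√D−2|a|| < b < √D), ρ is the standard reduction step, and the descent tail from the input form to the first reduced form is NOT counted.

D = 1301, ⌊√D⌋ = 36
river: ρ → (19,35,-1)
river: ρ → (-1,35,19)
river: ρ → (19,3,-17)
river: ρ → (-17,31,5)
river: ρ → (5,29,-23)
river: ρ → (-23,17,11)
river: ρ → (11,27,-13)
river: ρ → (-13,25,13)
river: ρ → (13,27,-11)
river: ρ → (-11,17,23)
river: ρ → (23,29,-5)
river: ρ → (-5,31,17)
river: ρ → (17,3,-19)
river: ρ → (-19,35,1)
river: ρ → (1,35,-19)
river: ρ → (-19,3,17)
river: ρ → (17,31,-5)
river: ρ → (-5,29,23)
river: ρ → (23,17,-11)
river: ρ → (-11,27,13)
river: ρ → (13,25,-13)
river: ρ → (-13,27,11)
river: ρ → (11,17,-23)
river: ρ → (-23,29,5)
river: ρ → (5,31,-17)
river: ρ → (-17,3,19)
ρ-cycle length = 26 (tail of 0 descent steps not counted)

26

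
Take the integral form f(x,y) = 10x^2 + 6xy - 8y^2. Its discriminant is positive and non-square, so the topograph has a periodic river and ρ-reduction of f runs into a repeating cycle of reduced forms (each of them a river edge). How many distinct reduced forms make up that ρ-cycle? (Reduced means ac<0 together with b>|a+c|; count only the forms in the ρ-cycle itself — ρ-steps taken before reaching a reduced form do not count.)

D = 356, ⌊√D⌋ = 18
river: ρ → (-8,10,8)
river: ρ → (8,6,-10)
river: ρ → (-10,14,4)
river: ρ → (4,18,-2)
river: ρ → (-2,18,4)
river: ρ → (4,14,-10)
river: ρ → (-10,6,8)
river: ρ → (8,10,-8)
river: ρ → (-8,6,10)
river: ρ → (10,14,-4)
river: ρ → (-4,18,2)
river: ρ → (2,18,-4)
river: ρ → (-4,14,10)
river: ρ → (10,6,-8)
ρ-cycle length = 14 (tail of 0 descent steps not counted)

14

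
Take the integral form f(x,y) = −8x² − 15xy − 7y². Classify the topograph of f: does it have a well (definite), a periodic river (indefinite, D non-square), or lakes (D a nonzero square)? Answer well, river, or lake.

D = b²−4ac = (-15)² − 4·(-8)·(-7) = 1
D = 1² is a perfect square ⇒ form factors over ℤ ⇒ lakes

lake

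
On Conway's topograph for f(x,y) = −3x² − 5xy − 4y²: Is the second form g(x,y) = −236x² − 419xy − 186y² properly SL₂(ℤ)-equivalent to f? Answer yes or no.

D₁ = -23, D₂ = -23
f is negative-definite; reduce −f:
−f: translate: b→-1 (≡5 mod 6), so (3,5,4)→(3,-1,2)
−f: flip: (3,-1,2)→(2,1,3)
−f: reduced (well bottom): (2,1,3) with a≤c, −a<b≤a
flip sign back: reduced form of f is (-2,-1,-3)
g is negative-definite; reduce −g:
−g: translate: b→-53 (≡419 mod 472), so (236,419,186)→(236,-53,3)
−g: flip: (236,-53,3)→(3,53,236)
−g: translate: b→-1 (≡53 mod 6), so (3,53,236)→(3,-1,2)
−g: flip: (3,-1,2)→(2,1,3)
−g: reduced (well bottom): (2,1,3) with a≤c, −a<b≤a
flip sign back: reduced form of g is (-2,-1,-3)
reduced forms (-2, -1, -3) vs (-2, -1, -3) ⇒ equivalent

yes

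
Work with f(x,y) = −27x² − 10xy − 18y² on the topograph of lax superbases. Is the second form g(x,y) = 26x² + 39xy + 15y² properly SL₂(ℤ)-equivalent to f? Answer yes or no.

D₁ = -1844, D₂ = -39
discriminants differ ⇒ not SL₂(ℤ)-equivalent

no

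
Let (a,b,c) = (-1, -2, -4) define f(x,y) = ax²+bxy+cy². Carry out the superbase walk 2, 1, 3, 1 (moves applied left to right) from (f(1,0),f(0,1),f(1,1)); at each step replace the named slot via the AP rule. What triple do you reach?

start (-1,-4,-7) = (f(1,0),f(0,1),f(1,1))
replace slot 2: 2·((-1)+(-7)) − (-4) = -12 → (-1,-12,-7)
replace slot 1: 2·((-12)+(-7)) − (-1) = -37 → (-37,-12,-7)
replace slot 3: 2·((-37)+(-12)) − (-7) = -91 → (-37,-12,-91)
replace slot 1: 2·((-12)+(-91)) − (-37) = -169 → (-169,-12,-91)

-169,-12,-91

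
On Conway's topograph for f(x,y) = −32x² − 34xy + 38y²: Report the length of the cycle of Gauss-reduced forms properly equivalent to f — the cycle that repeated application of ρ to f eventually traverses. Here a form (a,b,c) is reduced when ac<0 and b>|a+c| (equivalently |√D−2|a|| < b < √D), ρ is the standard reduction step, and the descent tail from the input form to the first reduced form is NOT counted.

D = 6020, ⌊√D⌋ = 77
descent: ρ → (38,34,-32)  [lands on river]
river: ρ → (-32,30,40)
river: ρ → (40,50,-22)
river: ρ → (-22,38,52)
river: ρ → (52,66,-8)
river: ρ → (-8,62,68)
river: ρ → (68,74,-2)
river: ρ → (-2,74,68)
river: ρ → (68,62,-8)
river: ρ → (-8,66,52)
river: ρ → (52,38,-22)
river: ρ → (-22,50,40)
river: ρ → (40,30,-32)
river: ρ → (-32,34,38)
river: ρ → (38,42,-28)
river: ρ → (-28,70,10)
river: ρ → (10,70,-28)
river: ρ → (-28,42,38)
ρ-cycle length = 18 (tail of 1 descent step not counted)

18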